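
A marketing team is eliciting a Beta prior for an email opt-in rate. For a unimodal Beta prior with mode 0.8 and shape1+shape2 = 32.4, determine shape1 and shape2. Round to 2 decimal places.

shape1 = 25.32, shape2 = 7.08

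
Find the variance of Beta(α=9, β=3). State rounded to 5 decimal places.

μ = 9/12 = 0.750000; Var = μ(1−μ)/(α+β+1) = 0.1875000/13 = 0.01442.

0.01442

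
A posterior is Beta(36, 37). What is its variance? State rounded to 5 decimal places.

0.00338

Var = αβ/[(α+β)²(α+β+1)] = (36×37)/(73²×74) = 1332/394346 = 0.00338.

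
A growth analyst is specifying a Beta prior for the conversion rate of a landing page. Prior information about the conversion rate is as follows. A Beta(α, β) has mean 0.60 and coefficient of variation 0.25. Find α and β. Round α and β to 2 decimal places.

α = 5.80, β = 3.87

σ = CV·μ = 0.25×0.60 = 0.15000, so σ² = 0.022500.
s+1 = μ(1−μ)/σ² = 0.2400/0.022500 = 10.6667, so s = α+β = 9.6667.
α = μs = 5.80, β = (1−μ)s = 3.87.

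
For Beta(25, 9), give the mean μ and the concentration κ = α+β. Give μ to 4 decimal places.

κ = α+β = 25+9 = 34; μ = α/κ = 25/34 = 0.7353.

μ = 0.7353, κ = 34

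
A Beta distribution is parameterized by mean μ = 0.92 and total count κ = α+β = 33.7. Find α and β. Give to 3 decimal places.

α = 31.004, β = 2.696

α = μκ = 0.92×33.7 = 31.004 and β = (1−μ)κ = 0.08×33.7 = 2.696.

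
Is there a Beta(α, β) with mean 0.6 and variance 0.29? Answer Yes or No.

For any Beta, Var(X) < E[X]·(1−E[X]).
Here μ(1−μ) = 0.6×0.4 = 0.24, and 0.29 ≥ 0.24.

No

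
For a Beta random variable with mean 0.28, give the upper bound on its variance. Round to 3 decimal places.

0.202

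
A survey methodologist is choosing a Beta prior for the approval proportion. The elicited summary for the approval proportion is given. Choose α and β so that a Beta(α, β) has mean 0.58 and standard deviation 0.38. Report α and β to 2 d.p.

σ² = 0.38² = 0.1444.
With s = α+β, Var = μ(1−μ)/(s+1), so s+1 = (0.58×0.42)/0.1444 = 1.6870 and s = 0.6870.
α = μs = 0.40, β = (1−μ)s = 0.29.

α = 0.40, β = 0.29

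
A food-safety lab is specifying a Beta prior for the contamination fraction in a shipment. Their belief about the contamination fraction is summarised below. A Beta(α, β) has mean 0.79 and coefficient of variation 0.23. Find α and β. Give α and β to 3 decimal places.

α = 3.180, β = 0.845

σ = CV·μ = 0.23×0.79 = 0.18170, so σ² = 0.033015.
s+1 = μ(1−μ)/σ² = 0.1659/0.033015 = 5.0250, so s = α+β = 4.0250.
α = μs = 3.180, β = (1−μ)s = 0.845.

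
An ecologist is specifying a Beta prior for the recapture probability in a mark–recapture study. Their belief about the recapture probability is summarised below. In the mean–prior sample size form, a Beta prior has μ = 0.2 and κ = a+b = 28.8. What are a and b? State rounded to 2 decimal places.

a = 5.76, b = 23.04

a = μκ = 0.2×28.8 = 5.76 and b = (1−μ)κ = 0.8×28.8 = 23.04.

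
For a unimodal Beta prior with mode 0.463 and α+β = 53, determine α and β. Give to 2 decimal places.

Since the density peak of Beta(α,β) is at (α−1)/(α+β−2),
α = 1 + 0.463(53−2) = 24.61 and β = 53 − 24.61 = 28.39.

α = 24.61, β = 28.39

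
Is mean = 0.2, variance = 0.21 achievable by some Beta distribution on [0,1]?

No

For any Beta, Var(X) < E[X]·(1−E[X]).
Here μ(1−μ) = 0.2×0.8 = 0.16, and 0.21 ≥ 0.16.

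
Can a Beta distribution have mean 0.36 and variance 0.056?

Yes

A Beta with mean μ has variance μ(1−μ)/(α+β+1) < μ(1−μ).
Here μ(1−μ) = 0.36×0.64 = 0.2304, and 0.056 < 0.2304.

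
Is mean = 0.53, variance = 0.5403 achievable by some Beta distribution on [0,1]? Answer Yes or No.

For any Beta, Var(X) < E[X]·(1−E[X]).
Here μ(1−μ) = 0.53×0.47 = 0.2491, and 0.5403 ≥ 0.2491.

No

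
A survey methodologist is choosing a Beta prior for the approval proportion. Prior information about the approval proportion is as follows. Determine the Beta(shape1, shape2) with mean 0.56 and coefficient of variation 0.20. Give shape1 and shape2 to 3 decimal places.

σ = CV·μ = 0.20×0.56 = 0.11200, so σ² = 0.012544.
s+1 = μ(1−μ)/σ² = 0.2464/0.012544 = 19.6429, so s = shape1+shape2 = 18.6429.
shape1 = μs = 10.440, shape2 = (1−μ)s = 8.203.

shape1 = 10.440, shape2 = 8.203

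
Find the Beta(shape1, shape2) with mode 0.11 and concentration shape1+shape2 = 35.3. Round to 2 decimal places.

shape1 = 4.66, shape2 = 30.64

For shape1,shape2>1 the mode is (shape1−1)/(shape1+shape2−2), so shape1 = mode·(κ−2)+1 = 0.11×33.3+1 = 4.66.
And shape2 = (1−mode)·(κ−2)+1 = 0.89×33.3+1 = 30.64.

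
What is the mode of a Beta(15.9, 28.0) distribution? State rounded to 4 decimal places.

0.3556

The density x^(α−1)(1−x)^(β−1) is maximised at (α−1)/(α+β−2) = 14.9/41.9 = 0.3556.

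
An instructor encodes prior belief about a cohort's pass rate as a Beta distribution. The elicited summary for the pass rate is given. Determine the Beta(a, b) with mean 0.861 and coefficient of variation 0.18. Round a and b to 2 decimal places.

a = 3.43, b = 0.55

σ = CV·μ = 0.18×0.861 = 0.15498, so σ² = 0.024019.
s+1 = μ(1−μ)/σ² = 0.119679/0.024019 = 4.9827, so s = a+b = 3.9827.
a = μs = 3.43, b = (1−μ)s = 0.55.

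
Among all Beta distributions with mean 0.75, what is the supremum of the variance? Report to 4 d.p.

Var = μ(1−μ)/(α+β+1), which approaches μ(1−μ) as α+β → 0.
So the supremum is μ(1−μ) = 0.75×0.25 = 0.1875.

0.1875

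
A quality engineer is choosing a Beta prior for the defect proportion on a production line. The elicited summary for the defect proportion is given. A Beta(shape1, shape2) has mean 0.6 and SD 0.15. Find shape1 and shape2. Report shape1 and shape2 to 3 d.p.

σ² = 0.15² = 0.0225.
With s = shape1+shape2, Var = μ(1−μ)/(s+1), so s+1 = (0.6×0.4)/0.0225 = 10.6667 and s = 9.6667.
shape1 = μs = 5.800, shape2 = (1−μ)s = 3.867.

shape1 = 5.800, shape2 = 3.867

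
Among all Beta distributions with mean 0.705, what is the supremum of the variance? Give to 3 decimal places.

For fixed mean μ the Beta variance is μ(1−μ)/(α+β+1), increasing as α+β decreases.
Its least upper bound (not attained) is μ(1−μ) = 0.705·0.295 = 0.208.

0.208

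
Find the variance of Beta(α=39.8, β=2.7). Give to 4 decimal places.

0.0014

μ = 39.8/42.5 = 0.936471; Var = μ(1−μ)/(α+β+1) = 0.0594934/43.5 = 0.0014.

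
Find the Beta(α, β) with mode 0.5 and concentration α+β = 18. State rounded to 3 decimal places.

α = 9.000, β = 9.000

Mode = (α−1)/(κ−2) with κ = α+β, so α−1 = 0.5·16 = 8.000.
α = 9.000; β = κ − α = 9.000.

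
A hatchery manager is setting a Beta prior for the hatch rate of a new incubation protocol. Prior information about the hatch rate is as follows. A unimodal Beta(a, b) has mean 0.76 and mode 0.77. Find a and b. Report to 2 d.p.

With s = a+b: μ = a/s and mode = (a−1)/(s−2). Eliminating a = μs,
μs − 1 = m(s−2) ⇒ s(μ−m) = 1−2m ⇒ s = -0.54/-0.01 = 54.0000.
So a = μs = 41.04, b = (1−μ)s = 12.96.

a = 41.04, b = 12.96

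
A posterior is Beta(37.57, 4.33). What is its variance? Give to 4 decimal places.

0.0022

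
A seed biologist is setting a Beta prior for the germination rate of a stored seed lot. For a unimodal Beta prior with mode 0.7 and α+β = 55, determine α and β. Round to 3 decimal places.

α = 38.100, β = 16.900

Mode = (α−1)/(κ−2) with κ = α+β, so α−1 = 0.7·53 = 37.100.
α = 38.100; β = κ − α = 16.900.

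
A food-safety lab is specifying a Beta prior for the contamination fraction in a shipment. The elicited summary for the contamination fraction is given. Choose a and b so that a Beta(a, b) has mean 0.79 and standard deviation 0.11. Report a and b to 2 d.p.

a = 10.04, b = 2.67

Variance = 0.11² = 0.0121. The moment-matching identity a+b = μ(1−μ)/Var − 1 gives
a+b = 0.1659/0.0121 − 1 = 12.7107, so a = μ·12.7107 = 10.04 and b = (1−μ)·12.7107 = 2.67.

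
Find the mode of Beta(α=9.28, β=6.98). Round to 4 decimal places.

0.5806

The density x^(α−1)(1−x)^(β−1) is maximised at (α−1)/(α+β−2) = 8.28/14.26 = 0.5806.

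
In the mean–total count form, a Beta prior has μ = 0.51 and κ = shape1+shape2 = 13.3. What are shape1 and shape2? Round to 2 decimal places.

shape1 = 6.78, shape2 = 6.52

shape1 = μκ = 0.51×13.3 = 6.78 and shape2 = (1−μ)κ = 0.49×13.3 = 6.52.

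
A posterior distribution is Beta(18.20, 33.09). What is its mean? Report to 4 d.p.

The Beta mean is α/(α+β) = 18.20/(18.20+33.09) = 0.3548.

0.3548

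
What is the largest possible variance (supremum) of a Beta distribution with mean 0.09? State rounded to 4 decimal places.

0.0819

For fixed mean μ the Beta variance is μ(1−μ)/(α+β+1), increasing as α+β decreases.
Its least upper bound (not attained) is μ(1−μ) = 0.09·0.91 = 0.0819.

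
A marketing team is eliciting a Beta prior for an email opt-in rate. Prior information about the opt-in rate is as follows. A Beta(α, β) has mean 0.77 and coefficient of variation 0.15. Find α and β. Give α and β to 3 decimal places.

σ = CV·μ = 0.15×0.77 = 0.11550, so σ² = 0.013340.
s+1 = μ(1−μ)/σ² = 0.1771/0.013340 = 13.2756, so s = α+β = 12.2756.
α = μs = 9.452, β = (1−μ)s = 2.823.

α = 9.452, β = 2.823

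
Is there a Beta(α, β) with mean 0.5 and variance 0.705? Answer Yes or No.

No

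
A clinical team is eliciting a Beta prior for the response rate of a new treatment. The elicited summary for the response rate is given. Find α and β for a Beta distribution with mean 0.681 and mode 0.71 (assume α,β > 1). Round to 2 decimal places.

α = 9.86, β = 4.62

Let s = α+β. Mean gives α = μs = 0.681s; mode gives (α−1)/(s−2) = 0.71.
Substituting: 0.681s − 1 = 0.71(s−2) = 0.71s − 1.42, so -0.029s = -0.42 and s = 14.4828.
Then α = 0.681×14.4828 = 9.86 and β = s−α = 4.62.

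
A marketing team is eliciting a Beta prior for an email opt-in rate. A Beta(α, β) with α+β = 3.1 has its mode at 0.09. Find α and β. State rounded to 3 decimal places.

Since the density peak of Beta(α,β) is at (α−1)/(α+β−2),
α = 1 + 0.09(3.1−2) = 1.099 and β = 3.1 − 1.099 = 2.001.

α = 1.099, β = 2.001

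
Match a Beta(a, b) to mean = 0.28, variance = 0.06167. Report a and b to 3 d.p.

a = 0.635, b = 1.634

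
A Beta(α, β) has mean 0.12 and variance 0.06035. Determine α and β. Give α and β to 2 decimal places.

α = 0.09, β = 0.66

Write ν = α+β; then α = μν and Var = μ(1−μ)/(ν+1).
ν = μ(1−μ)/Var − 1 = 0.1056/0.06035 − 1 = 0.7498.
α = 0.12·0.7498 = 0.09, β = 0.88·0.7498 = 0.66.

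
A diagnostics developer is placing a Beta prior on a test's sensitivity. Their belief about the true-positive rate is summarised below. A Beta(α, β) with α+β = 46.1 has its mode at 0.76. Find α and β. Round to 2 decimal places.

Since the density peak of Beta(α,β) is at (α−1)/(α+β−2),
α = 1 + 0.76(46.1−2) = 34.52 and β = 46.1 − 34.52 = 11.58.

α = 34.52, β = 11.58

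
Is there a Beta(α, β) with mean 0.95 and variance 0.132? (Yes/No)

A Beta with mean μ has variance μ(1−μ)/(α+β+1) < μ(1−μ).
Here μ(1−μ) = 0.95×0.05 = 0.0475, and 0.132 ≥ 0.0475.

No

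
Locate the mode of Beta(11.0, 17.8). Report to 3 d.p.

With α,β > 1, mode = (α−1)/(α+β−2) = 10.0/26.8 = 0.373.

0.373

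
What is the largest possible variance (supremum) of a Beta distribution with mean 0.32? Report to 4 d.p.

Var = μ(1−μ)/(α+β+1), which approaches μ(1−μ) as α+β → 0.
So the supremum is μ(1−μ) = 0.32×0.68 = 0.2176.

0.2176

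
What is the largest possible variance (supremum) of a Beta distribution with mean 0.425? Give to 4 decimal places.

0.2444

Var = μ(1−μ)/(α+β+1), which approaches μ(1−μ) as α+β → 0.
So the supremum is μ(1−μ) = 0.425×0.575 = 0.2444.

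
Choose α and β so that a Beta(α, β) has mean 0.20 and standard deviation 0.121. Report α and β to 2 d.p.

Variance = 0.121² = 0.014641. The moment-matching identity α+β = μ(1−μ)/Var − 1 gives
α+β = 0.1600/0.014641 − 1 = 9.9282, so α = μ·9.9282 = 1.99 and β = (1−μ)·9.9282 = 7.94.

α = 1.99, β = 7.94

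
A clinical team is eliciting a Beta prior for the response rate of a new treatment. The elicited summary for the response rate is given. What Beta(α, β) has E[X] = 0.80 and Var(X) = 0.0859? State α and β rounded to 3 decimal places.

α = 0.690, β = 0.173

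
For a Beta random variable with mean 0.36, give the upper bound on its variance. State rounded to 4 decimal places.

0.2304

Var = μ(1−μ)/(α+β+1), which approaches μ(1−μ) as α+β → 0.
So the supremum is μ(1−μ) = 0.36×0.64 = 0.2304.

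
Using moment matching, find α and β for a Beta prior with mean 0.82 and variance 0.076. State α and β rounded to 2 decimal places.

By moment matching, α+β = μ(1−μ)/σ² − 1 = (0.82·0.18)/0.076 − 1 = 1.9421 − 1 = 0.9421.
Since α/(α+β) = μ, α = 0.82·0.9421 = 0.77 and β = 0.18·0.9421 = 0.17.

α = 0.77, β = 0.17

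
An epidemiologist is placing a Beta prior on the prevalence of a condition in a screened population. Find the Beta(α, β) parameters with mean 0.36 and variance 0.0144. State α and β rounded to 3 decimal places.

α = 5.400, β = 9.600

Let s = α+β. The Beta variance is μ(1−μ)/(s+1).
So s+1 = μ(1−μ)/σ² = (0.36×0.64)/0.0144 = 0.2304/0.0144 = 16.0000, giving s = 15.0000.
Then α = μs = 0.36×15.0000 = 5.400 and β = (1−μ)s = 0.64×15.0000 = 9.600.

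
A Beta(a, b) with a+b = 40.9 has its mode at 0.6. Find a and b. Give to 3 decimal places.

Mode = (a−1)/(κ−2) with κ = a+b, so a−1 = 0.6·38.9 = 23.340.
a = 24.340; b = κ − a = 16.560.

a = 24.340, b = 16.560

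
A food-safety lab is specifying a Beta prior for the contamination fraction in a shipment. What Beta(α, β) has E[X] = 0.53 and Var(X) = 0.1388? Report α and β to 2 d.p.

α = 0.42, β = 0.37

Write ν = α+β; then α = μν and Var = μ(1−μ)/(ν+1).
ν = μ(1−μ)/Var − 1 = 0.2491/0.1388 − 1 = 0.7947.
α = 0.53·0.7947 = 0.42, β = 0.47·0.7947 = 0.37.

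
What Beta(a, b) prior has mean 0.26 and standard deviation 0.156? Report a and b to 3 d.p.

First σ² = 0.024336. Setting a = μn, b = (1−μ)n with n = a+b,
μ(1−μ)/(n+1) = 0.024336 ⇒ n+1 = 0.1924/0.024336 = 7.9060 ⇒ n = 6.9060.
Hence a = 0.26×6.9060 = 1.796, b = 0.74×6.9060 = 5.110.

a = 1.796, b = 5.110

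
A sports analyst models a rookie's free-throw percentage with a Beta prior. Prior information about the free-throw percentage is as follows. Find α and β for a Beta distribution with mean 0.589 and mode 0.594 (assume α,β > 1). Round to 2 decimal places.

With s = α+β: μ = α/s and mode = (α−1)/(s−2). Eliminating α = μs,
μs − 1 = m(s−2) ⇒ s(μ−m) = 1−2m ⇒ s = -0.188/-0.005 = 37.6000.
So α = μs = 22.15, β = (1−μ)s = 15.45.

α = 22.15, β = 15.45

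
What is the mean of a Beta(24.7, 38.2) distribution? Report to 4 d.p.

0.3927

The Beta mean is α/(α+β) = 24.7/(24.7+38.2) = 0.3927.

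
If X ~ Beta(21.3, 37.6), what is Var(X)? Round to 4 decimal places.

0.0039

α+β = 58.9 and αβ = 800.88, so Var = αβ/[(α+β)²(α+β+1)] = 800.88/207805.679 = 0.0039.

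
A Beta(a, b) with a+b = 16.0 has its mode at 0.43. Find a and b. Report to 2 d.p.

Since the density peak of Beta(a,b) is at (a−1)/(a+b−2),
a = 1 + 0.43(16.0−2) = 7.02 and b = 16.0 − 7.02 = 8.98.

a = 7.02, b = 8.98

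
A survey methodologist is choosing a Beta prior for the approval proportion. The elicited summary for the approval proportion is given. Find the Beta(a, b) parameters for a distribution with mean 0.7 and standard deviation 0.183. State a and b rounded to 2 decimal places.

a = 3.69, b = 1.58

First σ² = 0.033489. Setting a = μn, b = (1−μ)n with n = a+b,
μ(1−μ)/(n+1) = 0.033489 ⇒ n+1 = 0.21/0.033489 = 6.2707 ⇒ n = 5.2707.
Hence a = 0.7×5.2707 = 3.69, b = 0.3×5.2707 = 1.58.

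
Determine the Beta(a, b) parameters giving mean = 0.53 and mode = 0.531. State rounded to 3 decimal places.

With s = a+b: μ = a/s and mode = (a−1)/(s−2). Eliminating a = μs,
μs − 1 = m(s−2) ⇒ s(μ−m) = 1−2m ⇒ s = -0.062/-0.001 = 62.0000.
So a = μs = 32.860, b = (1−μ)s = 29.140.

a = 32.860, b = 29.140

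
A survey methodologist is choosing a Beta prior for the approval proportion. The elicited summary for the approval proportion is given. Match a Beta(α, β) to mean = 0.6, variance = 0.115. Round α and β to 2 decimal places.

Let s = α+β. The Beta variance is μ(1−μ)/(s+1).
So s+1 = μ(1−μ)/σ² = (0.6×0.4)/0.115 = 0.24/0.115 = 2.0870, giving s = 1.0870.
Then α = μs = 0.6×1.0870 = 0.65 and β = (1−μ)s = 0.4×1.0870 = 0.43.

α = 0.65, β = 0.43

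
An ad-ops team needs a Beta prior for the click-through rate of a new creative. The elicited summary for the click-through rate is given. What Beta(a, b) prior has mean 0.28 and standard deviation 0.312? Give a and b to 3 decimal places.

a = 0.300, b = 0.771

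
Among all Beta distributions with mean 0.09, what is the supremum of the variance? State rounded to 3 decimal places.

0.082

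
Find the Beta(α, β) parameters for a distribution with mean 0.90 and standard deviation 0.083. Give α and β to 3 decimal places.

α = 10.858, β = 1.206

First σ² = 0.006889. Setting α = μn, β = (1−μ)n with n = α+β,
μ(1−μ)/(n+1) = 0.006889 ⇒ n+1 = 0.0900/0.006889 = 13.0643 ⇒ n = 12.0643.
Hence α = 0.90×12.0643 = 10.858, β = 0.10×12.0643 = 1.206.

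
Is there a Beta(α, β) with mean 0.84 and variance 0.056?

Yes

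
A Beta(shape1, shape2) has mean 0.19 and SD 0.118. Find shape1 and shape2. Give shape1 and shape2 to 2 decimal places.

Variance = 0.118² = 0.013924. The moment-matching identity shape1+shape2 = μ(1−μ)/Var − 1 gives
shape1+shape2 = 0.1539/0.013924 − 1 = 10.0529, so shape1 = μ·10.0529 = 1.91 and shape2 = (1−μ)·10.0529 = 8.14.

shape1 = 1.91, shape2 = 8.14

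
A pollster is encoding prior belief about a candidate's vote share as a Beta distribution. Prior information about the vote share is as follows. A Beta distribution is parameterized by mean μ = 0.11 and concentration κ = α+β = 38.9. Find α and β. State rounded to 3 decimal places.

α = 4.279, β = 34.621

α = μκ = 0.11×38.9 = 4.279 and β = (1−μ)κ = 0.89×38.9 = 34.621.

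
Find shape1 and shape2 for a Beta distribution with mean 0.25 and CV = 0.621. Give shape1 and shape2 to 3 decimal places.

shape1 = 1.695, shape2 = 5.084

Var = (CV·μ)² = (0.621×0.25)² = 0.024103.
shape1+shape2 = μ(1−μ)/Var − 1 = 0.1875/0.024103 − 1 = 6.7793.
Thus shape1 = 0.25·6.7793 = 1.695 and shape2 = 0.75·6.7793 = 5.084.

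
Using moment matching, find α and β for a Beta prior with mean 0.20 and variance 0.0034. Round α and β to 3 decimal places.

α = 9.212, β = 36.847

Let s = α+β. The Beta variance is μ(1−μ)/(s+1).
So s+1 = μ(1−μ)/σ² = (0.20×0.80)/0.0034 = 0.1600/0.0034 = 47.0588, giving s = 46.0588.
Then α = μs = 0.20×46.0588 = 9.212 and β = (1−μ)s = 0.80×46.0588 = 36.847.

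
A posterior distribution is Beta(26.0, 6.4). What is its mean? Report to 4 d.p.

0.8025

The Beta mean is α/(α+β) = 26.0/(26.0+6.4) = 0.8025.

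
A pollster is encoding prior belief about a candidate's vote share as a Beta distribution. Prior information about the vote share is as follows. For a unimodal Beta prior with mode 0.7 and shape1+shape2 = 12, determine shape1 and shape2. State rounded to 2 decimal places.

shape1 = 8.00, shape2 = 4.00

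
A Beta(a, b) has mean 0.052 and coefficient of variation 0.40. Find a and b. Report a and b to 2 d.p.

a = 5.87, b = 107.07

σ = CV·μ = 0.40×0.052 = 0.02080, so σ² = 0.000433.
s+1 = μ(1−μ)/σ² = 0.049296/0.000433 = 113.9423, so s = a+b = 112.9423.
a = μs = 5.87, b = (1−μ)s = 107.07.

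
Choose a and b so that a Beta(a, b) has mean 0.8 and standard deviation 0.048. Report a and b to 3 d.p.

a = 54.756, b = 13.689

σ² = 0.048² = 0.002304.
With s = a+b, Var = μ(1−μ)/(s+1), so s+1 = (0.8×0.2)/0.002304 = 69.4444 and s = 68.4444.
a = μs = 54.756, b = (1−μ)s = 13.689.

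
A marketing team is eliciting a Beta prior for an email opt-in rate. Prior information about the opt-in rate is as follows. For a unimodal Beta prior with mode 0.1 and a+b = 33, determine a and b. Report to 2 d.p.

Mode = (a−1)/(κ−2) with κ = a+b, so a−1 = 0.1·31 = 3.10.
a = 4.10; b = κ − a = 28.90.

a = 4.10, b = 28.90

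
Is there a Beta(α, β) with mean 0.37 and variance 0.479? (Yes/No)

No

The Beta variance bound is σ² < μ(1−μ).
Here μ(1−μ) = 0.37×0.63 = 0.2331, and 0.479 ≥ 0.2331.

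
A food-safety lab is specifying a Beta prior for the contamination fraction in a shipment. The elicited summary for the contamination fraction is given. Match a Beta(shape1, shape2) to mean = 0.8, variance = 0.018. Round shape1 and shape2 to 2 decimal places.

Write ν = shape1+shape2; then shape1 = μν and Var = μ(1−μ)/(ν+1).
ν = μ(1−μ)/Var − 1 = 0.16/0.018 − 1 = 7.8889.
shape1 = 0.8·7.8889 = 6.31, shape2 = 0.2·7.8889 = 1.58.

shape1 = 6.31, shape2 = 1.58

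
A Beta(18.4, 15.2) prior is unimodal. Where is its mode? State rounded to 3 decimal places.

0.551

The density x^(α−1)(1−x)^(β−1) is maximised at (α−1)/(α+β−2) = 17.4/31.6 = 0.551.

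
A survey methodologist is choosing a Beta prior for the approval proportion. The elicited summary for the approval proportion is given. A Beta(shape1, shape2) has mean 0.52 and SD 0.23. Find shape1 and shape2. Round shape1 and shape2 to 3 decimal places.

First σ² = 0.0529. Setting shape1 = μn, shape2 = (1−μ)n with n = shape1+shape2,
μ(1−μ)/(n+1) = 0.0529 ⇒ n+1 = 0.2496/0.0529 = 4.7183 ⇒ n = 3.7183.
Hence shape1 = 0.52×3.7183 = 1.934, shape2 = 0.48×3.7183 = 1.785.

shape1 = 1.934, shape2 = 1.785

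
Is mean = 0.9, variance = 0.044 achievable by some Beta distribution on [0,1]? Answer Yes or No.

Yes

A Beta with mean μ has variance μ(1−μ)/(α+β+1) < μ(1−μ).
Here μ(1−μ) = 0.9×0.1 = 0.09, and 0.044 < 0.09.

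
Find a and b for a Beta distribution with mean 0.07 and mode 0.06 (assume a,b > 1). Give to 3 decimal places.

Let s = a+b. Mean gives a = μs = 0.07s; mode gives (a−1)/(s−2) = 0.06.
Substituting: 0.07s − 1 = 0.06(s−2) = 0.06s − 0.12, so 0.01s = 0.88 and s = 88.0000.
Then a = 0.07×88.0000 = 6.160 and b = s−a = 81.840.

a = 6.160, b = 81.840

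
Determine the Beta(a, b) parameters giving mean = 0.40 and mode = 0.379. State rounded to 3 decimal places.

a = 4.610, b = 6.914

With s = a+b: μ = a/s and mode = (a−1)/(s−2). Eliminating a = μs,
μs − 1 = m(s−2) ⇒ s(μ−m) = 1−2m ⇒ s = 0.242/0.021 = 11.5238.
So a = μs = 4.610, b = (1−μ)s = 6.914.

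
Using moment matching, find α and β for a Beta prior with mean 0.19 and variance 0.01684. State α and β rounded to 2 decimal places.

Let s = α+β. The Beta variance is μ(1−μ)/(s+1).
So s+1 = μ(1−μ)/σ² = (0.19×0.81)/0.01684 = 0.1539/0.01684 = 9.1390, giving s = 8.1390.
Then α = μs = 0.19×8.1390 = 1.55 and β = (1−μ)s = 0.81×8.1390 = 6.59.

α = 1.55, β = 6.59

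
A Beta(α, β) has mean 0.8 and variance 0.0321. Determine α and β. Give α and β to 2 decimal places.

By moment matching, α+β = μ(1−μ)/σ² − 1 = (0.8·0.2)/0.0321 − 1 = 4.9844 − 1 = 3.9844.
Since α/(α+β) = μ, α = 0.8·3.9844 = 3.19 and β = 0.2·3.9844 = 0.80.

α = 3.19, β = 0.80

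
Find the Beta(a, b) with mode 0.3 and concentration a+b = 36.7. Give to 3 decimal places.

a = 11.410, b = 25.290

Since the density peak of Beta(a,b) is at (a−1)/(a+b−2),
a = 1 + 0.3(36.7−2) = 11.410 and b = 36.7 − 11.410 = 25.290.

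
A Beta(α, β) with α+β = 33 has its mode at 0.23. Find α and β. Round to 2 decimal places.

For α,β>1 the mode is (α−1)/(α+β−2), so α = mode·(κ−2)+1 = 0.23×31+1 = 8.13.
And β = (1−mode)·(κ−2)+1 = 0.77×31+1 = 24.87.

α = 8.13, β = 24.87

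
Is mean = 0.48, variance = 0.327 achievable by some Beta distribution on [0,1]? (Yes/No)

No

The Beta variance bound is σ² < μ(1−μ).
Here μ(1−μ) = 0.48×0.52 = 0.2496, and 0.327 ≥ 0.2496.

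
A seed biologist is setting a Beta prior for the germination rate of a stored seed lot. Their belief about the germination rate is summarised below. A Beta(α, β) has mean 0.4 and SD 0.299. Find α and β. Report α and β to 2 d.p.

α = 0.67, β = 1.01

First σ² = 0.089401. Setting α = μn, β = (1−μ)n with n = α+β,
μ(1−μ)/(n+1) = 0.089401 ⇒ n+1 = 0.24/0.089401 = 2.6845 ⇒ n = 1.6845.
Hence α = 0.4×1.6845 = 0.67, β = 0.6×1.6845 = 1.01.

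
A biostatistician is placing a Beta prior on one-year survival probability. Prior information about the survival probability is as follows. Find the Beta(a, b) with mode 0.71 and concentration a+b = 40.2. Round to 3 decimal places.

a = 28.122, b = 12.078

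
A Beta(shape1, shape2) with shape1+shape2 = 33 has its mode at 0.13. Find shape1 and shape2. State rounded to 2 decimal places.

shape1 = 5.03, shape2 = 27.97

Since the density peak of Beta(shape1,shape2) is at (shape1−1)/(shape1+shape2−2),
shape1 = 1 + 0.13(33−2) = 5.03 and shape2 = 33 − 5.03 = 27.97.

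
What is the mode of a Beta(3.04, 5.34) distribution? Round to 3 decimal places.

0.320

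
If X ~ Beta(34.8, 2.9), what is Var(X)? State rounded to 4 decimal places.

0.0018

μ = 34.8/37.7 = 0.923077; Var = μ(1−μ)/(α+β+1) = 0.0710059/38.7 = 0.0018.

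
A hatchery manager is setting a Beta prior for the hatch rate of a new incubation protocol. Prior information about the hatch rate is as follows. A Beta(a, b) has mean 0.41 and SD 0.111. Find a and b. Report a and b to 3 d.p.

a = 7.640, b = 10.994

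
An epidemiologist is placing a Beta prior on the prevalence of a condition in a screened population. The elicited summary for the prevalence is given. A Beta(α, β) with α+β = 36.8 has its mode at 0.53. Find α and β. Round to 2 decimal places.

Mode = (α−1)/(κ−2) with κ = α+β, so α−1 = 0.53·34.8 = 18.44.
α = 19.44; β = κ − α = 17.36.

α = 19.44, β = 17.36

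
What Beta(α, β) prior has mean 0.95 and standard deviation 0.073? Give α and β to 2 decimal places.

σ² = 0.073² = 0.005329.
With s = α+β, Var = μ(1−μ)/(s+1), so s+1 = (0.95×0.05)/0.005329 = 8.9135 and s = 7.9135.
α = μs = 7.52, β = (1−μ)s = 0.40.

α = 7.52, β = 0.40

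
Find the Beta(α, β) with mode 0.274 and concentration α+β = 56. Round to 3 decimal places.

Mode = (α−1)/(κ−2) with κ = α+β, so α−1 = 0.274·54 = 14.796.
α = 15.796; β = κ − α = 40.204.

α = 15.796, β = 40.204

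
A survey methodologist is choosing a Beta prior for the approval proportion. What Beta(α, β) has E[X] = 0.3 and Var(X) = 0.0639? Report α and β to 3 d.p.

By moment matching, α+β = μ(1−μ)/σ² − 1 = (0.3·0.7)/0.0639 − 1 = 3.2864 − 1 = 2.2864.
Since α/(α+β) = μ, α = 0.3·2.2864 = 0.686 and β = 0.7·2.2864 = 1.600.

α = 0.686, β = 1.600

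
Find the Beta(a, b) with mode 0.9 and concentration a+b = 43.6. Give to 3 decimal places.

a = 38.440, b = 5.160

Mode = (a−1)/(κ−2) with κ = a+b, so a−1 = 0.9·41.6 = 37.440.
a = 38.440; b = κ − a = 5.160.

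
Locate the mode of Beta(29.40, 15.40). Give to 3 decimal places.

0.664

The density x^(α−1)(1−x)^(β−1) is maximised at (α−1)/(α+β−2) = 28.40/42.80 = 0.664.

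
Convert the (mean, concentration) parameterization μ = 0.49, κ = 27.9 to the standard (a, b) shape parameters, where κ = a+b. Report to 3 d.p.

a = μκ = 0.49×27.9 = 13.671 and b = (1−μ)κ = 0.51×27.9 = 14.229.

a = 13.671, b = 14.229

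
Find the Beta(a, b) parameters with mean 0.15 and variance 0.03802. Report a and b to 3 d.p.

Write ν = a+b; then a = μν and Var = μ(1−μ)/(ν+1).
ν = μ(1−μ)/Var − 1 = 0.1275/0.03802 − 1 = 2.3535.
a = 0.15·2.3535 = 0.353, b = 0.85·2.3535 = 2.000.

a = 0.353, b = 2.000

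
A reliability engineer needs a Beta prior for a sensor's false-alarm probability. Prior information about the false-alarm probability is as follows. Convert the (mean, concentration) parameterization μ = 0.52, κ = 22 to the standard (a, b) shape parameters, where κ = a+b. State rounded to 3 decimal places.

a = μκ = 0.52×22 = 11.440 and b = (1−μ)κ = 0.48×22 = 10.560.

a = 11.440, b = 10.560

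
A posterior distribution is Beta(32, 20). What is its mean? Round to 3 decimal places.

0.615

E[X] = α/(α+β) = 32/52 = 0.615.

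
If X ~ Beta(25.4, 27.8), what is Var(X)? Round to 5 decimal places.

0.00460

α+β = 53.2 and αβ = 706.12, so Var = αβ/[(α+β)²(α+β+1)] = 706.12/153399.008 = 0.00460.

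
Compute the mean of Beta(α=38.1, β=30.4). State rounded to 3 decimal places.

The Beta mean is α/(α+β) = 38.1/(38.1+30.4) = 0.556.

0.556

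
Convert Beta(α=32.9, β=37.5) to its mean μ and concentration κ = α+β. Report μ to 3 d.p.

μ = 0.467, κ = 70.4

κ = α+β = 32.9+37.5 = 70.4; μ = α/κ = 32.9/70.4 = 0.467.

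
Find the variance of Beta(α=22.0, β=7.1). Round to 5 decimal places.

0.00613

μ = 22.0/29.1 = 0.756014; Var = μ(1−μ)/(α+β+1) = 0.1844570/30.1 = 0.00613.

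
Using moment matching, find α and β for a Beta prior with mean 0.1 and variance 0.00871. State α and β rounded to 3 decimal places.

α = 0.933, β = 8.400

Let s = α+β. The Beta variance is μ(1−μ)/(s+1).
So s+1 = μ(1−μ)/σ² = (0.1×0.9)/0.00871 = 0.09/0.00871 = 10.3330, giving s = 9.3330.
Then α = μs = 0.1×9.3330 = 0.933 and β = (1−μ)s = 0.9×9.3330 = 8.400.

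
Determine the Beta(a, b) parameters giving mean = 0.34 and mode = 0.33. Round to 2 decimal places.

a = 11.56, b = 22.44

Let s = a+b. Mean gives a = μs = 0.34s; mode gives (a−1)/(s−2) = 0.33.
Substituting: 0.34s − 1 = 0.33(s−2) = 0.33s − 0.66, so 0.01s = 0.34 and s = 34.0000.
Then a = 0.34×34.0000 = 11.56 and b = s−a = 22.44.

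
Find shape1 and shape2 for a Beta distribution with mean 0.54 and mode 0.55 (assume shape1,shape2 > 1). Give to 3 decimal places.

With s = shape1+shape2: μ = shape1/s and mode = (shape1−1)/(s−2). Eliminating shape1 = μs,
μs − 1 = m(s−2) ⇒ s(μ−m) = 1−2m ⇒ s = -0.10/-0.01 = 10.0000.
So shape1 = μs = 5.400, shape2 = (1−μ)s = 4.600.

shape1 = 5.400, shape2 = 4.600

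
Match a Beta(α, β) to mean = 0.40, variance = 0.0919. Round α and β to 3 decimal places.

Write ν = α+β; then α = μν and Var = μ(1−μ)/(ν+1).
ν = μ(1−μ)/Var − 1 = 0.2400/0.0919 − 1 = 1.6115.
α = 0.40·1.6115 = 0.645, β = 0.60·1.6115 = 0.967.

α = 0.645, β = 0.967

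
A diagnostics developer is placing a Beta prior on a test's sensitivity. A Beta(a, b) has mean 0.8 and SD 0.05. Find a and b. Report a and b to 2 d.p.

a = 50.40, b = 12.60

Variance = 0.05² = 0.0025. The moment-matching identity a+b = μ(1−μ)/Var − 1 gives
a+b = 0.16/0.0025 − 1 = 63.0000, so a = μ·63.0000 = 50.40 and b = (1−μ)·63.0000 = 12.60.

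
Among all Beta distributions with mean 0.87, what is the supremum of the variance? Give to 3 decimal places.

0.113

For fixed mean μ the Beta variance is μ(1−μ)/(α+β+1), increasing as α+β decreases.
Its least upper bound (not attained) is μ(1−μ) = 0.87·0.13 = 0.113.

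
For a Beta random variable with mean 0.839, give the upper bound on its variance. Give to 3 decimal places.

0.135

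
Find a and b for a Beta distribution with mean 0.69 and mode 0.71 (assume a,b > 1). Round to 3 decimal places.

a = 14.490, b = 6.510

With s = a+b: μ = a/s and mode = (a−1)/(s−2). Eliminating a = μs,
μs − 1 = m(s−2) ⇒ s(μ−m) = 1−2m ⇒ s = -0.42/-0.02 = 21.0000.
So a = μs = 14.490, b = (1−μ)s = 6.510.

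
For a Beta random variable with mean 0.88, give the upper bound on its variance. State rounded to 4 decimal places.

0.1056

Var = μ(1−μ)/(α+β+1), which approaches μ(1−μ) as α+β → 0.
So the supremum is μ(1−μ) = 0.88×0.12 = 0.1056.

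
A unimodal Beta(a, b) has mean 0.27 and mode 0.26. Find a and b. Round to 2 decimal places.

Let s = a+b. Mean gives a = μs = 0.27s; mode gives (a−1)/(s−2) = 0.26.
Substituting: 0.27s − 1 = 0.26(s−2) = 0.26s − 0.52, so 0.01s = 0.48 and s = 48.0000.
Then a = 0.27×48.0000 = 12.96 and b = s−a = 35.04.

a = 12.96, b = 35.04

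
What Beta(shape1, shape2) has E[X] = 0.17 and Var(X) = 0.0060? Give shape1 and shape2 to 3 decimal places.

shape1 = 3.828, shape2 = 18.689

Let s = shape1+shape2. The Beta variance is μ(1−μ)/(s+1).
So s+1 = μ(1−μ)/σ² = (0.17×0.83)/0.0060 = 0.1411/0.0060 = 23.5167, giving s = 22.5167.
Then shape1 = μs = 0.17×22.5167 = 3.828 and shape2 = (1−μ)s = 0.83×22.5167 = 18.689.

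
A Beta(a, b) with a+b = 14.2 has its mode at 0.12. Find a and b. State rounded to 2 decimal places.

a = 2.46, b = 11.74

Mode = (a−1)/(κ−2) with κ = a+b, so a−1 = 0.12·12.2 = 1.46.
a = 2.46; b = κ − a = 11.74.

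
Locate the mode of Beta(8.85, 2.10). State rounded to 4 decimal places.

The density x^(α−1)(1−x)^(β−1) is maximised at (α−1)/(α+β−2) = 7.85/8.95 = 0.8771.

0.8771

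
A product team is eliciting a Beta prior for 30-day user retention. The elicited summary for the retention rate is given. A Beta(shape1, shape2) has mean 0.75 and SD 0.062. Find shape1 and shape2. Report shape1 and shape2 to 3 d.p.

First σ² = 0.003844. Setting shape1 = μn, shape2 = (1−μ)n with n = shape1+shape2,
μ(1−μ)/(n+1) = 0.003844 ⇒ n+1 = 0.1875/0.003844 = 48.7773 ⇒ n = 47.7773.
Hence shape1 = 0.75×47.7773 = 35.833, shape2 = 0.25×47.7773 = 11.944.

shape1 = 35.833, shape2 = 11.944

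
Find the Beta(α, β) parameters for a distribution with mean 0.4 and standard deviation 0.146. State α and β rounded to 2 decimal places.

σ² = 0.146² = 0.021316.
With s = α+β, Var = μ(1−μ)/(s+1), so s+1 = (0.4×0.6)/0.021316 = 11.2591 and s = 10.2591.
α = μs = 4.10, β = (1−μ)s = 6.16.

α = 4.10, β = 6.16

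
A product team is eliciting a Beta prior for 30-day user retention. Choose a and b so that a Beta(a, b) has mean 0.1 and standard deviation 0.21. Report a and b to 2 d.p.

First σ² = 0.0441. Setting a = μn, b = (1−μ)n with n = a+b,
μ(1−μ)/(n+1) = 0.0441 ⇒ n+1 = 0.09/0.0441 = 2.0408 ⇒ n = 1.0408.
Hence a = 0.1×1.0408 = 0.10, b = 0.9×1.0408 = 0.94.

a = 0.10, b = 0.94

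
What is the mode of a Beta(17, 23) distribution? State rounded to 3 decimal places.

0.421

With α,β > 1, mode = (α−1)/(α+β−2) = 16/38 = 0.421.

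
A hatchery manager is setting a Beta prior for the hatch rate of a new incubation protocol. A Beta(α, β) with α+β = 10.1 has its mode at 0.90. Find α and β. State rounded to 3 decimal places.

Since the density peak of Beta(α,β) is at (α−1)/(α+β−2),
α = 1 + 0.90(10.1−2) = 8.290 and β = 10.1 − 8.290 = 1.810.

α = 8.290, β = 1.810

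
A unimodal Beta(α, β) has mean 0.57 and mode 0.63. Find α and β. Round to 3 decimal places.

α = 2.470, β = 1.863

With s = α+β: μ = α/s and mode = (α−1)/(s−2). Eliminating α = μs,
μs − 1 = m(s−2) ⇒ s(μ−m) = 1−2m ⇒ s = -0.26/-0.06 = 4.3333.
So α = μs = 2.470, β = (1−μ)s = 1.863.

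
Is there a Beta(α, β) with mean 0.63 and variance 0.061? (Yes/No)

The Beta variance bound is σ² < μ(1−μ).
Here μ(1−μ) = 0.63×0.37 = 0.2331, and 0.061 < 0.2331.

Yes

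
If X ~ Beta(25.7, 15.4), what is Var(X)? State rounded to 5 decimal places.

α+β = 41.1 and αβ = 395.78, so Var = αβ/[(α+β)²(α+β+1)] = 395.78/71115.741 = 0.00557.

0.00557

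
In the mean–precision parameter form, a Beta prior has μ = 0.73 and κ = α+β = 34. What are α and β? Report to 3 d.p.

α = 24.820, β = 9.180

α = μκ = 0.73×34 = 24.820 and β = (1−μ)κ = 0.27×34 = 9.180.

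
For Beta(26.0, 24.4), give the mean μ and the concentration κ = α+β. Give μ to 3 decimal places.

κ = α+β = 26.0+24.4 = 50.4; μ = α/κ = 26.0/50.4 = 0.516.

μ = 0.516, κ = 50.4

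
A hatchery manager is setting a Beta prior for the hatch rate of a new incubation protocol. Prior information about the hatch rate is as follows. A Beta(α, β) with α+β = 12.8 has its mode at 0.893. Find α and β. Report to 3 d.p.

α = 10.644, β = 2.156

Since the density peak of Beta(α,β) is at (α−1)/(α+β−2),
α = 1 + 0.893(12.8−2) = 10.644 and β = 12.8 − 10.644 = 2.156.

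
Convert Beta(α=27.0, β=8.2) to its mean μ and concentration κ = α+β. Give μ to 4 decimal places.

μ = 0.7670, κ = 35.2

κ = α+β = 27.0+8.2 = 35.2; μ = α/κ = 27.0/35.2 = 0.7670.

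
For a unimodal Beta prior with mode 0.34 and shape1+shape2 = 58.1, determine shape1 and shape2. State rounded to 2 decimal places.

Since the density peak of Beta(shape1,shape2) is at (shape1−1)/(shape1+shape2−2),
shape1 = 1 + 0.34(58.1−2) = 20.07 and shape2 = 58.1 − 20.07 = 38.03.

shape1 = 20.07, shape2 = 38.03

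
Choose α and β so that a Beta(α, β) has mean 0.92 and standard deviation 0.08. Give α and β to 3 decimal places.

α = 9.660, β = 0.840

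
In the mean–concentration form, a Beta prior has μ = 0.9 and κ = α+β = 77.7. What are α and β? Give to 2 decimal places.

α = 69.93, β = 7.77

Split κ in proportion μ : (1−μ): α = 0.9·77.7 = 69.93, β = 77.7 − 69.93 = 7.77.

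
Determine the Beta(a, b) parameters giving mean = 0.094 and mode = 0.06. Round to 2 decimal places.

a = 2.43, b = 23.45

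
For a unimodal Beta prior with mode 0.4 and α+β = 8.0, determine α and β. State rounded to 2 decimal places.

Since the density peak of Beta(α,β) is at (α−1)/(α+β−2),
α = 1 + 0.4(8.0−2) = 3.40 and β = 8.0 − 3.40 = 4.60.

α = 3.40, β = 4.60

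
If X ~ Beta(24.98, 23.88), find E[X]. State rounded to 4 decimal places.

0.5113

E[X] = α/(α+β) = 24.98/48.86 = 0.5113.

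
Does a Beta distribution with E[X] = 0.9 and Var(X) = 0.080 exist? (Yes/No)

A Beta with mean μ has variance μ(1−μ)/(α+β+1) < μ(1−μ).
Here μ(1−μ) = 0.9×0.1 = 0.09, and 0.080 < 0.09.

Yes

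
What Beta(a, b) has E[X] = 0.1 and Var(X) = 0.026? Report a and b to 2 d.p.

By moment matching, a+b = μ(1−μ)/σ² − 1 = (0.1·0.9)/0.026 − 1 = 3.4615 − 1 = 2.4615.
Since a/(a+b) = μ, a = 0.1·2.4615 = 0.25 and b = 0.9·2.4615 = 2.22.

a = 0.25, b = 2.22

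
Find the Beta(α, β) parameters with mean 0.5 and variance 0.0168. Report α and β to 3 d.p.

By moment matching, α+β = μ(1−μ)/σ² − 1 = (0.5·0.5)/0.0168 − 1 = 14.8810 − 1 = 13.8810.
Since α/(α+β) = μ, α = 0.5·13.8810 = 6.940 and β = 0.5·13.8810 = 6.940.

α = 6.940, β = 6.940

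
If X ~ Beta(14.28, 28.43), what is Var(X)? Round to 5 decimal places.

0.00509

μ = 14.28/42.71 = 0.334348; Var = μ(1−μ)/(α+β+1) = 0.2225594/43.71 = 0.00509.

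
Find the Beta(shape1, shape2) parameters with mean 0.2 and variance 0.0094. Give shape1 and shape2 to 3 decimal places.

shape1 = 3.204, shape2 = 12.817

Write ν = shape1+shape2; then shape1 = μν and Var = μ(1−μ)/(ν+1).
ν = μ(1−μ)/Var − 1 = 0.16/0.0094 − 1 = 16.0213.
shape1 = 0.2·16.0213 = 3.204, shape2 = 0.8·16.0213 = 12.817.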